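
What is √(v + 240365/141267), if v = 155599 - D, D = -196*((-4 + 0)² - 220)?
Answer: √48998473710/651 ≈ 340.02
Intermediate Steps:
D = 39984 (D = -196*((-4)² - 220) = -196*(16 - 220) = -196*(-204) = 39984)
v = 115615 (v = 155599 - 1*39984 = 155599 - 39984 = 115615)
√(v + 240365/141267) = √(115615 + 240365/141267) = √(16332824570/141267) = √48998473710/651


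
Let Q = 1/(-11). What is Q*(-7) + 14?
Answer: 161/11 ≈ 14.636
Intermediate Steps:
Q = -1/11 ≈ -0.090909
Q*(-7) + 14 = -1/11*(-7) + 14 = 7/11 + 14 = 161/11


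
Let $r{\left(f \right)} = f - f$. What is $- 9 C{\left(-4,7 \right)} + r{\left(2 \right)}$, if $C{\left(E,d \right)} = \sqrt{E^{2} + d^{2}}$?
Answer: $- 9 \sqrt{65} \approx -72.56$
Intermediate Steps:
$r{\left(f \right)} = 0$
$- 9 C{\left(-4,7 \right)} + r{\left(2 \right)} = - 9 \sqrt{\left(-4\right)^{2} + 7^{2}} + 0 = - 9 \sqrt{16 + 49} + 0 = - 9 \sqrt{65} + 0 = - 9 \sqrt{65}$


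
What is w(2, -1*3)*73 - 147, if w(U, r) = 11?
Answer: 656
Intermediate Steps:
w(2, -1*3)*73 - 147 = 11*73 - 147 = 803 - 147 = 656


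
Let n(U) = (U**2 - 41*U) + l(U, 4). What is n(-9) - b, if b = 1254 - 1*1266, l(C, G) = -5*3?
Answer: 447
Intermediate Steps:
l(C, G) = -15
b = -12 (b = 1254 - 1266 = -12)
n(U) = -15 + U**2 - 41*U (n(U) = (U**2 - 41*U) - 15 = -15 + U**2 - 41*U)
n(-9) - b = (-15 + (-9)**2 - 41*(-9)) - 1*(-12) = (-15 + 81 + 369) + 12 = 435 + 12 = 447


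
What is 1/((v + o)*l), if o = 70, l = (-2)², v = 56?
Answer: 1/504 ≈ 0.0019841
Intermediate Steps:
l = 4
1/((v + o)*l) = 1/((56 + 70)*4) = 1/(126*4) = 1/504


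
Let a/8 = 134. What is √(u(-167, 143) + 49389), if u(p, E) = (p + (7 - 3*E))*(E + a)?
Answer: I*√666246 ≈ 816.24*I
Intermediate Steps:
a = 1072 (a = 8*134 = 1072)
u(p, E) = (1072 + E)*(7 + p - 3*E) (u(p, E) = (p + (7 - 3*E))*(E + 1072) = (7 + p - 3*E)*(1072 + E) = (1072 + E)*(7 + p - 3*E))
√(u(-167, 143) + 49389) = √((7504 - 3209*143 - 3*143² + 1072*(-167) + 143*(-167)) + 49389) = √((7504 - 458887 - 3*20449 - 179024 - 23881) + 49389) = √((7504 - 458887 - 61347 - 179024 - 23881) + 49389) = √(-715635 + 49389) = √(-666246) = I*√666246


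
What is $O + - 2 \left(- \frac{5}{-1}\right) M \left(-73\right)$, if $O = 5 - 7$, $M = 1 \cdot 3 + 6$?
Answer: $6568$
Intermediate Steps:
$M = 9$ ($M = 3 + 6 = 9$)
$O = -2$ ($O = 5 - 7 = -2$)
$O + - 2 \left(- \frac{5}{-1}\right) M \left(-73\right) = -2 + - 2 \left(- \frac{5}{-1}\right) 9 \left(-73\right) = -2 + - 2 \left(\left(-5\right) \left(-1\right)\right) 9 \left(-73\right) = -2 + \left(-2\right) 5 \cdot 9 \left(-73\right) = -2 + \left(-10\right) 9 \left(-73\right) = -2 - -6570 = -2 + 6570 = 6568$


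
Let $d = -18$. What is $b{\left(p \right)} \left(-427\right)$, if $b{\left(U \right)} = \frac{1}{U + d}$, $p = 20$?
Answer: $- \frac{427}{2} \approx -213.5$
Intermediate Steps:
$b{\left(U \right)} = \frac{1}{-18 + U}$ ($b{\left(U \right)} = \frac{1}{U - 18} = \frac{1}{-18 + U}$)
$b{\left(p \right)} \left(-427\right) = \frac{1}{-18 + 20} \left(-427\right) = \frac{1}{2} \left(-427\right) = - \frac{427}{2}$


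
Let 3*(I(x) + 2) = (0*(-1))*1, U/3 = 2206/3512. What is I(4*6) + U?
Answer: -203/1756 ≈ -0.11560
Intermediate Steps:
U = 3309/1756 (U = 3*(2206/3512) = 3*(2206*(1/3512)) = 3*(1103/1756) = 3309/1756 ≈ 1.8844)
I(x) = -2 (I(x) = -2 + ((0*(-1))*1)/3 = -2 + (0*1)/3 = -2 + (⅓)*0 = -2 + 0 = -2)
I(4*6) + U = -2 + 3309/1756 = -203/1756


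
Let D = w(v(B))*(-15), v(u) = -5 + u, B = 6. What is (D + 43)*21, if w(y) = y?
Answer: 588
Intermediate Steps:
D = -15 (D = (-5 + 6)*(-15) = 1*(-15) = -15)
(D + 43)*21 = (-15 + 43)*21 = 28*21 = 588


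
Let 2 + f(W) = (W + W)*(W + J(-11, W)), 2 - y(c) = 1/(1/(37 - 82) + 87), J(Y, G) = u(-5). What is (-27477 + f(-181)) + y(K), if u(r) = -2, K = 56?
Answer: 151741821/3914 ≈ 38769.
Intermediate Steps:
J(Y, G) = -2
y(c) = 7783/3914 (y(c) = 2 - 1/(1/(37 - 82) + 87) = 2 - 1/(1/(-45) + 87) = 2 - 1/(-1/45 + 87) = 2 - 1/3914/45 = 2 - 1*45/3914 = 2 - 45/3914 = 7783/3914)
f(W) = -2 + 2*W*(-2 + W) (f(W) = -2 + (W + W)*(W - 2) = -2 + (2*W)*(-2 + W) = -2 + 2*W*(-2 + W))
(-27477 + f(-181)) + y(K) = (-27477 + (-2 - 4*(-181) + 2*(-181)²)) + 7783/3914 = (-27477 + (-2 + 724 + 2*32761)) + 7783/3914 = (-27477 + (-2 + 724 + 65522)) + 7783/3914 = (-27477 + 66244) + 7783/3914 = 38767 + 7783/3914 = 151741821/3914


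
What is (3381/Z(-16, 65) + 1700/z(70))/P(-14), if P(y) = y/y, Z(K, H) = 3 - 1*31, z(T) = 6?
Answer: 1951/12 ≈ 162.58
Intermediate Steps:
Z(K, H) = -28 (Z(K, H) = 3 - 31 = -28)
P(y) = 1
(3381/Z(-16, 65) + 1700/z(70))/P(-14) = (3381/(-28) + 1700/6)/1 = (3381*(-1/28) + 1700*(⅙))*1 = (-483/4 + 850/3)*1 = (1951/12)*1 = 1951/12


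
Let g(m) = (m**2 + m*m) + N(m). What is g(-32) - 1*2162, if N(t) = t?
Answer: -146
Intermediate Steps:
g(m) = m + 2*m**2 (g(m) = (m**2 + m*m) + m = (m**2 + m**2) + m = 2*m**2 + m = m + 2*m**2)
g(-32) - 1*2162 = -32*(1 + 2*(-32)) - 1*2162 = -32*(1 - 64) - 2162 = -32*(-63) - 2162 = 2016 - 2162 = -146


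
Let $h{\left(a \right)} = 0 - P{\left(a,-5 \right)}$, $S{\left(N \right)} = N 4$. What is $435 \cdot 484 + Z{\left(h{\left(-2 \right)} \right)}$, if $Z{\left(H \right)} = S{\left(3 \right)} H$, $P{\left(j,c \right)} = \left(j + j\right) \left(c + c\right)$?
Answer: $210060$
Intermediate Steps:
$S{\left(N \right)} = 4 N$
$P{\left(j,c \right)} = 4 c j$ ($P{\left(j,c \right)} = 2 j 2 c = 4 c j$)
$h{\left(a \right)} = 20 a$ ($h{\left(a \right)} = 0 - 4 \left(-5\right) a = 0 - - 20 a = 0 + 20 a = 20 a$)
$Z{\left(H \right)} = 12 H$ ($Z{\left(H \right)} = 4 \cdot 3 H = 12 H$)
$435 \cdot 484 + Z{\left(h{\left(-2 \right)} \right)} = 435 \cdot 484 + 12 \cdot 20 \left(-2\right) = 210540 + 12 \left(-40\right) = 210540 - 480 = 210060$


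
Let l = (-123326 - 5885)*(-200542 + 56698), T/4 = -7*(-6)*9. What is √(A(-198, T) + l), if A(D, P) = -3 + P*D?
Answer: √18585927705 ≈ 1.3633e+5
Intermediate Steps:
T = 1512 (T = 4*(-7*(-6)*9) = 4*(42*9) = 4*378 = 1512)
A(D, P) = -3 + D*P
l = 18586227084 (l = -129211*(-143844) = 18586227084)
√(A(-198, T) + l) = √((-3 - 198*1512) + 18586227084) = √((-3 - 299376) + 18586227084) = √(-299379 + 18586227084) = √18585927705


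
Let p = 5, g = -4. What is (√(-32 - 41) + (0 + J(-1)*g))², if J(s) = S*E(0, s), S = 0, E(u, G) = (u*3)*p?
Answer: -73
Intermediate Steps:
E(u, G) = 15*u (E(u, G) = (u*3)*5 = (3*u)*5 = 15*u)
J(s) = 0 (J(s) = 0*(15*0) = 0*0 = 0)
(√(-32 - 41) + (0 + J(-1)*g))² = (√(-32 - 41) + (0 + 0*(-4)))² = (√(-73) + (0 + 0))² = (I*√73 + 0)² = (I*√73)² = -73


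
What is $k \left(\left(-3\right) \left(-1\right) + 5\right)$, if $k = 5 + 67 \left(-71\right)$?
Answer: $-38016$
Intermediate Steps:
$k = -4752$ ($k = 5 - 4757 = -4752$)
$k \left(\left(-3\right) \left(-1\right) + 5\right) = - 4752 \left(\left(-3\right) \left(-1\right) + 5\right) = - 4752 \left(3 + 5\right) = \left(-4752\right) 8 = -38016$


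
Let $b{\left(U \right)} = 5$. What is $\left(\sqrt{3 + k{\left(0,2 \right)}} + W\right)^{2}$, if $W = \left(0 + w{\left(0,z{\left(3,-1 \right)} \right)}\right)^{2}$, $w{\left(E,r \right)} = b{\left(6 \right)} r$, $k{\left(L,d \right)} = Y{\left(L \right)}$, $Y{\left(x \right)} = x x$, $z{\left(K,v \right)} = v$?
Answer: $\left(25 + \sqrt{3}\right)^{2} \approx 714.6$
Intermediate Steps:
$Y{\left(x \right)} = x^{2}$
$k{\left(L,d \right)} = L^{2}$
$w{\left(E,r \right)} = 5 r$
$W = 25$ ($W = \left(0 + 5 \left(-1\right)\right)^{2} = \left(0 - 5\right)^{2} = \left(-5\right)^{2} = 25$)
$\left(\sqrt{3 + k{\left(0,2 \right)}} + W\right)^{2} = \left(\sqrt{3 + 0^{2}} + 25\right)^{2} = \left(\sqrt{3 + 0} + 25\right)^{2} = \left(\sqrt{3} + 25\right)^{2} = \left(25 + \sqrt{3}\right)^{2}$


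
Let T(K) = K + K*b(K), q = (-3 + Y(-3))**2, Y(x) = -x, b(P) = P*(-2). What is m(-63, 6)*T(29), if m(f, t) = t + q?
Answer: -9918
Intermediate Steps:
b(P) = -2*P
q = 0 (q = (-3 - 1*(-3))**2 = (-3 + 3)**2 = 0**2 = 0)
T(K) = K - 2*K**2 (T(K) = K + K*(-2*K) = K - 2*K**2)
m(f, t) = t (m(f, t) = t + 0 = t)
m(-63, 6)*T(29) = 6*(29*(1 - 2*29)) = 6*(29*(1 - 58)) = 6*(29*(-57)) = 6*(-1653) = -9918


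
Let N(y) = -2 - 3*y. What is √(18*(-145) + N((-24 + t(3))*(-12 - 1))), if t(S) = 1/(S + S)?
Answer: 3*I*√1574/2 ≈ 59.51*I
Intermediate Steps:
t(S) = 1/(2*S)
√(18*(-145) + N((-24 + t(3))*(-12 - 1))) = √(18*(-145) + (-2 - 3*(-24 + (½)/3)*(-12 - 1))) = √(-2610 + (-2 - 3*(-24 + (½)*(⅓))*(-13))) = √(-2610 + (-2 - 3*(-24 + ⅙)*(-13))) = √(-2610 + (-2 - (-143)*(-13)/2)) = √(-2610 + (-2 - 3*1859/6)) = √(-2610 + (-2 - 1859/2)) = √(-2610 - 1863/2) = √(-7083/2) = 3*I*√1574/2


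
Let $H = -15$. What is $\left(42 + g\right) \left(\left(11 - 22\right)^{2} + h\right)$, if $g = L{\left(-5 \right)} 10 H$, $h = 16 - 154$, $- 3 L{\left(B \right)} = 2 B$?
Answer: $7786$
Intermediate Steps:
$L{\left(B \right)} = - \frac{2 B}{3}$
$h = -138$ ($h = 16 - 154 = -138$)
$g = -500$ ($g = \left(- \frac{2}{3}\right) \left(-5\right) 10 \left(-15\right) = \frac{10}{3} \cdot 10 \left(-15\right) = \frac{100}{3} \left(-15\right) = -500$)
$\left(42 + g\right) \left(\left(11 - 22\right)^{2} + h\right) = \left(42 - 500\right) \left(\left(11 - 22\right)^{2} - 138\right) = - 458 \left(\left(-11\right)^{2} - 138\right) = - 458 \left(121 - 138\right) = \left(-458\right) \left(-17\right) = 7786$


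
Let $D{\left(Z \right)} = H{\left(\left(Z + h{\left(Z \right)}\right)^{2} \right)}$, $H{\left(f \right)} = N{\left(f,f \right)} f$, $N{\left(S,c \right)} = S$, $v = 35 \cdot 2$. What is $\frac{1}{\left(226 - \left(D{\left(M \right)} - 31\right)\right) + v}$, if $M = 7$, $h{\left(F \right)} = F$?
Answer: $- \frac{1}{38089} \approx -2.6254 \cdot 10^{-5}$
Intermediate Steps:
$v = 70$
$H{\left(f \right)} = f^{2}$ ($H{\left(f \right)} = f f = f^{2}$)
$D{\left(Z \right)} = 16 Z^{4}$ ($D{\left(Z \right)} = \left(\left(Z + Z\right)^{2}\right)^{2} = \left(\left(2 Z\right)^{2}\right)^{2} = \left(4 Z^{2}\right)^{2} = 16 Z^{4}$)
$\frac{1}{\left(226 - \left(D{\left(M \right)} - 31\right)\right) + v} = \frac{1}{\left(226 - \left(16 \cdot 7^{4} - 31\right)\right) + 70} = \frac{1}{\left(226 - \left(16 \cdot 2401 - 31\right)\right) + 70} = \frac{1}{\left(226 - \left(38416 - 31\right)\right) + 70} = \frac{1}{\left(226 - 38385\right) + 70} = \frac{1}{-38159 + 70} = \frac{1}{-38089} = - \frac{1}{38089}$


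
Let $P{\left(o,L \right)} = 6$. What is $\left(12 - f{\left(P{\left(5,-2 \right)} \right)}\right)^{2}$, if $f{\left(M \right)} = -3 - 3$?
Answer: $324$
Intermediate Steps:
$f{\left(M \right)} = -6$
$\left(12 - f{\left(P{\left(5,-2 \right)} \right)}\right)^{2} = \left(12 - -6\right)^{2} = \left(12 + 6\right)^{2} = 18^{2} = 324$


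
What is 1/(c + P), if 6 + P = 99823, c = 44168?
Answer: 1/143985 ≈ 6.9452e-6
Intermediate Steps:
P = 99817 (P = -6 + 99823 = 99817)
1/(c + P) = 1/(44168 + 99817) = 1/143985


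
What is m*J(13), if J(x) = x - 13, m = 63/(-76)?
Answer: 0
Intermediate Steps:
m = -63/76 (m = 63*(-1/76) = -63/76 ≈ -0.82895)
J(x) = -13 + x
m*J(13) = -63*(-13 + 13)/76 = -63/76*0 = 0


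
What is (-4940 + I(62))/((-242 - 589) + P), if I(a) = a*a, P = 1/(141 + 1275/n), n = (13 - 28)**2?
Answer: 482240/365637 ≈ 1.3189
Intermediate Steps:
n = 225 (n = (-15)**2 = 225)
P = 3/440 (P = 1/(141 + 1275/225) = 1/(141 + 1275*(1/225)) = 1/(141 + 17/3) = 1/(440/3) = 3/440 ≈ 0.0068182)
I(a) = a**2
(-4940 + I(62))/((-242 - 589) + P) = (-4940 + 62**2)/((-242 - 589) + 3/440) = (-4940 + 3844)/(-831 + 3/440) = -1096/(-365637/440) = -1096*(-440/365637) = 482240/365637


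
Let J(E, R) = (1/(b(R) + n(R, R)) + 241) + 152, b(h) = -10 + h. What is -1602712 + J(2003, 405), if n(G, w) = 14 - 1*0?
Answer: -655348470/409 ≈ -1.6023e+6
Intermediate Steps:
n(G, w) = 14 (n(G, w) = 14 + 0 = 14)
J(E, R) = 393 + 1/(4 + R) (J(E, R) = (1/((-10 + R) + 14) + 241) + 152 = (1/(4 + R) + 241) + 152 = (241 + 1/(4 + R)) + 152 = 393 + 1/(4 + R))
-1602712 + J(2003, 405) = -1602712 + (1573 + 393*405)/(4 + 405) = -1602712 + (1573 + 159165)/409 = -1602712 + (1/409)*160738 = -1602712 + 160738/409 = -655348470/409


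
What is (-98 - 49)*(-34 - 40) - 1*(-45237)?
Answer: 56115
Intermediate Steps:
(-98 - 49)*(-34 - 40) - 1*(-45237) = -147*(-74) + 45237 = 10878 + 45237 = 56115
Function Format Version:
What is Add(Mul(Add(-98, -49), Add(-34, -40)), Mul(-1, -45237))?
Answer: 56115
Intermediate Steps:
Add(Mul(Add(-98, -49), Add(-34, -40)), Mul(-1, -45237)) = Add(Mul(-147, -74), 45237) = Add(10878, 45237) = 56115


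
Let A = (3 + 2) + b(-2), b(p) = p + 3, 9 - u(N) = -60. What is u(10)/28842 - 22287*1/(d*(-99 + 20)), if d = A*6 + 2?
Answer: 122618/16511 ≈ 7.4264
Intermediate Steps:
u(N) = 69 (u(N) = 9 - 1*(-60) = 9 + 60 = 69)
b(p) = 3 + p
A = 6 (A = (3 + 2) + (3 - 2) = 5 + 1 = 6)
d = 38 (d = 6*6 + 2 = 36 + 2 = 38)
u(10)/28842 - 22287*1/(d*(-99 + 20)) = 69/28842 - 22287*1/(38*(-99 + 20)) = 69*(1/28842) - 22287/((-79*38)) = 1/418 - 22287/(-3002) = 1/418 - 22287*(-1/3002) = 1/418 + 1173/158 = 122618/16511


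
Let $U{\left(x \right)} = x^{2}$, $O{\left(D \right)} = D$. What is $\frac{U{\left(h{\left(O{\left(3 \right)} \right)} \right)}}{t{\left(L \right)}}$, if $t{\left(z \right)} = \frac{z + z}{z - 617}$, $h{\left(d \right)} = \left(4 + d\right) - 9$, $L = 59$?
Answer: $- \frac{1116}{59} \approx -18.915$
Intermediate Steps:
$h{\left(d \right)} = -5 + d$
$t{\left(z \right)} = \frac{2 z}{-617 + z}$
$\frac{U{\left(h{\left(O{\left(3 \right)} \right)} \right)}}{t{\left(L \right)}} = \frac{\left(-5 + 3\right)^{2}}{2 \cdot 59 \frac{1}{-617 + 59}} = \frac{\left(-2\right)^{2}}{2 \cdot 59 \frac{1}{-558}} = \frac{4}{2 \cdot 59 \left(- \frac{1}{558}\right)} = \frac{4}{- \frac{59}{279}} = 4 \left(- \frac{279}{59}\right) = - \frac{1116}{59}$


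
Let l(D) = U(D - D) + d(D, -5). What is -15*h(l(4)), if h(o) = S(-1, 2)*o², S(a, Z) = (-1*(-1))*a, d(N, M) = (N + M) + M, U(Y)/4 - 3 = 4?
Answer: 7260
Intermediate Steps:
U(Y) = 28 (U(Y) = 12 + 4*4 = 12 + 16 = 28)
d(N, M) = N + 2*M (d(N, M) = (M + N) + M = N + 2*M)
S(a, Z) = a (S(a, Z) = 1*a = a)
l(D) = 18 + D (l(D) = 28 + (D + 2*(-5)) = 28 + (D - 10) = 28 + (-10 + D) = 18 + D)
h(o) = -o²
-15*h(l(4)) = -(-15)*(18 + 4)² = -(-15)*22² = -(-15)*484 = -15*(-484) = 7260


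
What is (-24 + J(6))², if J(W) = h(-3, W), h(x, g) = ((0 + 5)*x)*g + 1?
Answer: 12769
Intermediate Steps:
h(x, g) = 1 + 5*g*x (h(x, g) = (5*x)*g + 1 = 5*g*x + 1 = 1 + 5*g*x)
J(W) = 1 - 15*W (J(W) = 1 + 5*W*(-3) = 1 - 15*W)
(-24 + J(6))² = (-24 + (1 - 15*6))² = (-24 + (1 - 90))² = (-24 - 89)² = (-113)² = 12769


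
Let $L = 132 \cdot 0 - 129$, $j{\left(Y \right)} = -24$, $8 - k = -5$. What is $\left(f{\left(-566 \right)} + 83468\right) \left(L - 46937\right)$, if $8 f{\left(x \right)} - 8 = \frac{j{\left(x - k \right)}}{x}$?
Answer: $- \frac{1111780273581}{283} \approx -3.9286 \cdot 10^{9}$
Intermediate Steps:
$k = 13$ ($k = 8 - -5 = 8 + 5 = 13$)
$f{\left(x \right)} = 1 - \frac{3}{x}$ ($f{\left(x \right)} = 1 + \frac{\left(-24\right) \frac{1}{x}}{8} = 1 - \frac{3}{x}$)
$L = -129$ ($L = 0 - 129 = -129$)
$\left(f{\left(-566 \right)} + 83468\right) \left(L - 46937\right) = \left(\frac{-3 - 566}{-566} + 83468\right) \left(-129 - 46937\right) = \left(\left(- \frac{1}{566}\right) \left(-569\right) + 83468\right) \left(-47066\right) = \left(\frac{569}{566} + 83468\right) \left(-47066\right) = \frac{47243457}{566} \left(-47066\right) = - \frac{1111780273581}{283}$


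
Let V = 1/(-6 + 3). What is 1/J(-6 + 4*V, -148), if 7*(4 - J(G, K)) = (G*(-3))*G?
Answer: 21/568 ≈ 0.036972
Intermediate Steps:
V = -1/3 (V = 1/(-3) = -1/3 ≈ -0.33333)
J(G, K) = 4 + 3*G**2/7 (J(G, K) = 4 - G*(-3)*G/7 = 4 - (-3*G)*G/7 = 4 - (-3)*G**2/7 = 4 + 3*G**2/7)
1/J(-6 + 4*V, -148) = 1/(4 + 3*(-6 + 4*(-1/3))**2/7) = 1/(4 + 3*(-6 - 4/3)**2/7) = 1/(4 + 3*(-22/3)**2/7) = 1/(4 + (3/7)*(484/9)) = 1/(4 + 484/21) = 1/(568/21) = 21/568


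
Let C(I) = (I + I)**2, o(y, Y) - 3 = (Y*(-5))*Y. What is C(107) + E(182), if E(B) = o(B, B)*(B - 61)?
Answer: -19993861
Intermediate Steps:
o(y, Y) = 3 - 5*Y**2 (o(y, Y) = 3 + (Y*(-5))*Y = 3 + (-5*Y)*Y = 3 - 5*Y**2)
C(I) = 4*I**2 (C(I) = (2*I)**2 = 4*I**2)
E(B) = (-61 + B)*(3 - 5*B**2) (E(B) = (3 - 5*B**2)*(B - 61) = (3 - 5*B**2)*(-61 + B) = (-61 + B)*(3 - 5*B**2))
C(107) + E(182) = 4*107**2 - (-61 + 182)*(-3 + 5*182**2) = 4*11449 - 1*121*(-3 + 5*33124) = 45796 - 1*121*(-3 + 165620) = 45796 - 1*121*165617 = 45796 - 20039657 = -19993861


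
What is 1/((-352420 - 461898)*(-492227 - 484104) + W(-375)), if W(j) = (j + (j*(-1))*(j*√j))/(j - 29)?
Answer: 32440971591793307/25791996809615244746343425206 - 71015625*I*√15/25791996809615244746343425206 ≈ 1.2578e-12 - 1.0664e-20*I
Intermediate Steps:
W(j) = (j - j^(5/2))/(-29 + j) (W(j) = (j + (-j)*j^(3/2))/(-29 + j) = (j - j^(5/2))/(-29 + j))
1/((-352420 - 461898)*(-492227 - 484104) + W(-375)) = 1/((-352420 - 461898)*(-492227 - 484104) + (-375 - (-375)^(5/2))/(-29 - 375)) = 1/(-814318*(-976331) + (-375 - 703125*I*√15)/(-404)) = 1/(795043907258 - (-375 - 703125*I*√15)/404) = 1/(795043907258 + (375/404 + 703125*I*√15/404)) = 1/(321197738532607/404 + 703125*I*√15/404)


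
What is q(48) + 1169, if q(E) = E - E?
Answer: 1169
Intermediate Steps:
q(E) = 0
q(48) + 1169 = 0 + 1169 = 1169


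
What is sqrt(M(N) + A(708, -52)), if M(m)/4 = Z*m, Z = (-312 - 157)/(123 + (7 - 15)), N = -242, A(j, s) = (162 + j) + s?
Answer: sqrt(63027130)/115 ≈ 69.034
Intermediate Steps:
A(j, s) = 162 + j + s
Z = -469/115 (Z = -469/(123 - 8) = -469/115 ≈ -4.0783)
M(m) = -1876*m/115 (M(m) = 4*(-469*m/115) = -1876*m/115)
sqrt(M(N) + A(708, -52)) = sqrt(-1876/115*(-242) + (162 + 708 - 52)) = sqrt(453992/115 + 818) = sqrt(548062/115) = sqrt(63027130)/115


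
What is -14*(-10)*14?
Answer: 1960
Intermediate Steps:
-14*(-10)*14 = 140*14 = 1960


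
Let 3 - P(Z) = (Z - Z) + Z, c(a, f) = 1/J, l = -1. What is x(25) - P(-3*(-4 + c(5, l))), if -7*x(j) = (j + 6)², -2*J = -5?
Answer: -4532/35 ≈ -129.49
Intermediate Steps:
J = 5/2 (J = -½*(-5) = 5/2 ≈ 2.5000)
c(a, f) = ⅖ (c(a, f) = 1/(5/2) = ⅖)
P(Z) = 3 - Z (P(Z) = 3 - ((Z - Z) + Z) = 3 - (0 + Z) = 3 - Z)
x(j) = -(6 + j)²/7 (x(j) = -(j + 6)²/7 = -(6 + j)²/7)
x(25) - P(-3*(-4 + c(5, l))) = -(6 + 25)²/7 - (3 - (-3)*(-4 + ⅖)) = -⅐*31² - (3 - (-3)*(-18)/5) = -⅐*961 - (3 - 1*54/5) = -961/7 - (3 - 54/5) = -961/7 - 1*(-39/5) = -961/7 + 39/5 = -4532/35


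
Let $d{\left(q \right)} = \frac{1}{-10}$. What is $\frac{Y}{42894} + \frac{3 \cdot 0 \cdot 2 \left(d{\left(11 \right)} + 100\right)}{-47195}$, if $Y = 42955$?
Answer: $\frac{42955}{42894} \approx 1.0014$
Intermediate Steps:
$d{\left(q \right)} = - \frac{1}{10}$
$\frac{Y}{42894} + \frac{3 \cdot 0 \cdot 2 \left(d{\left(11 \right)} + 100\right)}{-47195} = \frac{42955}{42894} + \frac{3 \cdot 0 \cdot 2 \left(- \frac{1}{10} + 100\right)}{-47195} = 42955 \cdot \frac{1}{42894} + 0 \cdot 2 \cdot \frac{999}{10} \left(- \frac{1}{47195}\right) = \frac{42955}{42894} + 0 \cdot \frac{999}{10} \left(- \frac{1}{47195}\right) = \frac{42955}{42894} + 0 \left(- \frac{1}{47195}\right) = \frac{42955}{42894} + 0 = \frac{42955}{42894}$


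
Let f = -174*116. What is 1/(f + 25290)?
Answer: 1/5106 ≈ 0.00019585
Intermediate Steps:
f = -20184
1/(f + 25290) = 1/(-20184 + 25290) = 1/5106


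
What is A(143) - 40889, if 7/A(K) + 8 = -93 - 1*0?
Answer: -4129796/101 ≈ -40889.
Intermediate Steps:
A(K) = -7/101 (A(K) = 7/(-8 + (-93 - 1*0)) = 7/(-8 + (-93 + 0)) = 7/(-8 - 93) = 7/(-101) = 7*(-1/101) = -7/101)
A(143) - 40889 = -7/101 - 40889 = -4129796/101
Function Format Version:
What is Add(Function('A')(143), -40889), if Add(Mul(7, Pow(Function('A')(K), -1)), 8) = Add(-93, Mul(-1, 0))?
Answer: Rational(-4129796, 101) ≈ -40889.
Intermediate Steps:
Function('A')(K) = Rational(-7, 101) (Function('A')(K) = Mul(7, Pow(Add(-8, Add(-93, Mul(-1, 0))), -1)) = Mul(7, Pow(Add(-8, Add(-93, 0)), -1)) = Mul(7, Pow(Add(-8, -93), -1)) = Mul(7, Pow(-101, -1)) = Mul(7, Rational(-1, 101)) = Rational(-7, 101))
Add(Function('A')(143), -40889) = Add(Rational(-7, 101), -40889) = Rational(-4129796, 101)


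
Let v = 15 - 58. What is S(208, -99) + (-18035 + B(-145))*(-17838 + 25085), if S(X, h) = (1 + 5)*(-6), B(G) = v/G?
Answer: -18951142124/145 ≈ -1.3070e+8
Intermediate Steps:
v = -43
B(G) = -43/G
S(X, h) = -36 (S(X, h) = 6*(-6) = -36)
S(208, -99) + (-18035 + B(-145))*(-17838 + 25085) = -36 + (-18035 - 43/(-145))*(-17838 + 25085) = -36 + (-18035 - 43*(-1/145))*7247 = -36 + (-18035 + 43/145)*7247 = -36 - 2615032/145*7247 = -36 - 18951136904/145 = -18951142124/145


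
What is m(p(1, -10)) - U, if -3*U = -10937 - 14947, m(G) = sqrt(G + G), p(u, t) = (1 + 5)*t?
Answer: -8628 + 2*I*sqrt(30) ≈ -8628.0 + 10.954*I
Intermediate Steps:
p(u, t) = 6*t
m(G) = sqrt(2)*sqrt(G) (m(G) = sqrt(2*G) = sqrt(2)*sqrt(G))
U = 8628 (U = -(-10937 - 14947)/3 = -1/3*(-25884) = 8628)
m(p(1, -10)) - U = sqrt(2)*sqrt(6*(-10)) - 1*8628 = sqrt(2)*sqrt(-60) - 8628 = sqrt(2)*(2*I*sqrt(15)) - 8628 = 2*I*sqrt(30) - 8628 = -8628 + 2*I*sqrt(30)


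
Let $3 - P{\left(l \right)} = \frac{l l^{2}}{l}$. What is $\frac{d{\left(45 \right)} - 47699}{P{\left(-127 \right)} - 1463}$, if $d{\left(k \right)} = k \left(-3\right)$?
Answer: $\frac{47834}{17589} \approx 2.7195$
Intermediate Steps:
$P{\left(l \right)} = 3 - l^{2}$ ($P{\left(l \right)} = 3 - \frac{l l^{2}}{l} = 3 - \frac{l^{3}}{l} = 3 - l^{2}$)
$d{\left(k \right)} = - 3 k$
$\frac{d{\left(45 \right)} - 47699}{P{\left(-127 \right)} - 1463} = \frac{\left(-3\right) 45 - 47699}{\left(3 - \left(-127\right)^{2}\right) - 1463} = \frac{-135 - 47699}{\left(3 - 16129\right) - 1463} = - \frac{47834}{\left(3 - 16129\right) - 1463} = - \frac{47834}{-16126 - 1463} = - \frac{47834}{-17589} = \left(-47834\right) \left(- \frac{1}{17589}\right) = \frac{47834}{17589}$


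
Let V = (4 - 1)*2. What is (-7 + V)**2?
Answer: 1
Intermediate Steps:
V = 6 (V = 3*2 = 6)
(-7 + V)**2 = (-7 + 6)**2 = (-1)**2 = 1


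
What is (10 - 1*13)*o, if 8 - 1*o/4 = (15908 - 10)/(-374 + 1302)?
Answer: 12711/116 ≈ 109.58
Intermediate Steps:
o = -4237/116 (o = 32 - 4*(15908 - 10)/(-374 + 1302) = 32 - 63592/928 = 32 - 4*7949/464 = 32 - 7949/116 = -4237/116 ≈ -36.526)
(10 - 1*13)*o = (10 - 1*13)*(-4237/116) = (10 - 13)*(-4237/116) = -3*(-4237/116) = 12711/116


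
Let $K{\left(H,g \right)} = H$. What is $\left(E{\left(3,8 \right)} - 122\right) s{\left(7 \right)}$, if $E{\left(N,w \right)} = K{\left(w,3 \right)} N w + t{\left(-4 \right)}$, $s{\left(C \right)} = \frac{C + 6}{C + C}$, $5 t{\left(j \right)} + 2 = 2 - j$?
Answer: $\frac{2301}{35} \approx 65.743$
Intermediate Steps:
$t{\left(j \right)} = - \frac{j}{5}$ ($t{\left(j \right)} = - \frac{2}{5} + \frac{2 - j}{5} = - \frac{2}{5} - \left(- \frac{2}{5} + \frac{j}{5}\right) = - \frac{j}{5}$)
$s{\left(C \right)} = \frac{6 + C}{2 C}$
$E{\left(N,w \right)} = \frac{4}{5} + N w^{2}$ ($E{\left(N,w \right)} = w N w - - \frac{4}{5} = N w w + \frac{4}{5} = N w^{2} + \frac{4}{5} = \frac{4}{5} + N w^{2}$)
$\left(E{\left(3,8 \right)} - 122\right) s{\left(7 \right)} = \left(\left(\frac{4}{5} + 3 \cdot 8^{2}\right) - 122\right) \frac{6 + 7}{2 \cdot 7} = \left(\left(\frac{4}{5} + 3 \cdot 64\right) - 122\right) \frac{1}{2} \cdot \frac{1}{7} \cdot 13 = \left(\left(\frac{4}{5} + 192\right) - 122\right) \frac{13}{14} = \left(\frac{964}{5} - 122\right) \frac{13}{14} = \frac{354}{5} \cdot \frac{13}{14} = \frac{2301}{35}$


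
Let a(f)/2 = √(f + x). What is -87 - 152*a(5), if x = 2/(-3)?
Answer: -87 - 304*√39/3 ≈ -719.83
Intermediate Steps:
x = -⅔ (x = 2*(-⅓) = -⅔ ≈ -0.66667)
a(f) = 2*√(-⅔ + f) (a(f) = 2*√(f - ⅔) = 2*√(-⅔ + f))
-87 - 152*a(5) = -87 - 304*√(-6 + 9*5)/3 = -87 - 304*√(-6 + 45)/3 = -87 - 304*√39/3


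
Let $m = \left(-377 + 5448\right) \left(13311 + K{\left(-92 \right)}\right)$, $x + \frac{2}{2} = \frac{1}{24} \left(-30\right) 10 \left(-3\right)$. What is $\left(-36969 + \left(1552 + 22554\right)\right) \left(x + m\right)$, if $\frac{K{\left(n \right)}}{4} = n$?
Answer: $- \frac{1688500013877}{2} \approx -8.4425 \cdot 10^{11}$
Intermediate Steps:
$K{\left(n \right)} = 4 n$
$x = \frac{73}{2}$ ($x = -1 + \frac{1}{24} \left(-30\right) 10 \left(-3\right) = -1 + \frac{1}{24} \left(-30\right) \left(-30\right) = -1 - - \frac{75}{2} = -1 + \frac{75}{2} = \frac{73}{2} \approx 36.5$)
$m = 65633953$ ($m = \left(-377 + 5448\right) \left(13311 + 4 \left(-92\right)\right) = 5071 \left(13311 - 368\right) = 5071 \cdot 12943 = 65633953$)
$\left(-36969 + \left(1552 + 22554\right)\right) \left(x + m\right) = \left(-36969 + \left(1552 + 22554\right)\right) \left(\frac{73}{2} + 65633953\right) = \left(-36969 + 24106\right) \frac{131267979}{2} = \left(-12863\right) \frac{131267979}{2} = - \frac{1688500013877}{2}$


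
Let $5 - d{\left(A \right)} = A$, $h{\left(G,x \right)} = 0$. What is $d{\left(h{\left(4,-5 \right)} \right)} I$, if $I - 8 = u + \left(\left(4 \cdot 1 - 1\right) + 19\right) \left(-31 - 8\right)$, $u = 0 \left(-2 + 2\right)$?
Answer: $-4250$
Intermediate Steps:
$d{\left(A \right)} = 5 - A$
$u = 0$ ($u = 0 \cdot 0 = 0$)
$I = -850$ ($I = 8 + \left(0 + \left(\left(4 \cdot 1 - 1\right) + 19\right) \left(-31 - 8\right)\right) = 8 + \left(0 + \left(\left(4 - 1\right) + 19\right) \left(-39\right)\right) = 8 + \left(0 + \left(3 + 19\right) \left(-39\right)\right) = 8 + \left(0 + 22 \left(-39\right)\right) = 8 + \left(0 - 858\right) = 8 - 858 = -850$)
$d{\left(h{\left(4,-5 \right)} \right)} I = \left(5 - 0\right) \left(-850\right) = \left(5 + 0\right) \left(-850\right) = 5 \left(-850\right) = -4250$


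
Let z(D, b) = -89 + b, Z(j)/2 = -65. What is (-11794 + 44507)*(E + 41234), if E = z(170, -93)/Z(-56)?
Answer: 6744668201/5 ≈ 1.3489e+9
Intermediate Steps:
Z(j) = -130 (Z(j) = 2*(-65) = -130)
E = 7/5 (E = (-89 - 93)/(-130) = -182*(-1/130) = 7/5 ≈ 1.4000)
(-11794 + 44507)*(E + 41234) = (-11794 + 44507)*(7/5 + 41234) = 32713*(206177/5) = 6744668201/5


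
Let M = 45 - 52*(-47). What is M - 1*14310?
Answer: -11821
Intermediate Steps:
M = 2489 (M = 45 + 2444 = 2489)
M - 1*14310 = 2489 - 1*14310 = 2489 - 14310 = -11821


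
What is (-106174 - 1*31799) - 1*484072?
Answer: -622045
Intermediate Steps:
(-106174 - 1*31799) - 1*484072 = (-106174 - 31799) - 484072 = -137973 - 484072 = -622045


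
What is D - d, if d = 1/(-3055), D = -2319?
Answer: -7084544/3055 ≈ -2319.0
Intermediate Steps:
d = -1/3055 ≈ -0.00032733
D - d = -2319 - 1*(-1/3055) = -2319 + 1/3055 = -7084544/3055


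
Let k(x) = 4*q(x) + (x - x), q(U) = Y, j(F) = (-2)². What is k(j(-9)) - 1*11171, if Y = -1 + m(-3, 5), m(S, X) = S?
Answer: -11187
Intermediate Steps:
j(F) = 4
Y = -4 (Y = -1 - 3 = -4)
q(U) = -4
k(x) = -16 (k(x) = 4*(-4) + (x - x) = -16 + 0 = -16)
k(j(-9)) - 1*11171 = -16 - 1*11171 = -16 - 11171 = -11187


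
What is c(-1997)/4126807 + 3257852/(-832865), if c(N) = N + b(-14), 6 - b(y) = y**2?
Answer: -13446347914319/3437073112055 ≈ -3.9122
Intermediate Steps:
b(y) = 6 - y**2
c(N) = -190 + N (c(N) = N + (6 - 1*(-14)**2) = N + (6 - 1*196) = N + (6 - 196) = N - 190 = -190 + N)
c(-1997)/4126807 + 3257852/(-832865) = (-190 - 1997)/4126807 + 3257852/(-832865) = -2187*1/4126807 + 3257852*(-1/832865) = -2187/4126807 - 3257852/832865 = -13446347914319/3437073112055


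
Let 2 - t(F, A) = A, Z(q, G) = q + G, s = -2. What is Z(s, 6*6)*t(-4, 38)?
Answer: -1224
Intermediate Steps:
Z(q, G) = G + q
t(F, A) = 2 - A
Z(s, 6*6)*t(-4, 38) = (6*6 - 2)*(2 - 1*38) = (36 - 2)*(2 - 38) = 34*(-36) = -1224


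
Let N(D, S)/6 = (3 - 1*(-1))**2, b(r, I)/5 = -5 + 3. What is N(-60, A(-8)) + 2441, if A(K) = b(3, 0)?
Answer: 2537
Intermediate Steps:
b(r, I) = -10 (b(r, I) = 5*(-5 + 3) = 5*(-2) = -10)
A(K) = -10
N(D, S) = 96 (N(D, S) = 6*(3 - 1*(-1))**2 = 6*(3 + 1)**2 = 6*4**2 = 6*16 = 96)
N(-60, A(-8)) + 2441 = 96 + 2441 = 2537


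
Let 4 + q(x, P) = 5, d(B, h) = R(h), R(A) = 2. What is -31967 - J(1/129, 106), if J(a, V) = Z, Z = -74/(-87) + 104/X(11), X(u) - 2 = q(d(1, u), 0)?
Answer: -928073/29 ≈ -32003.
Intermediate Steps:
d(B, h) = 2
q(x, P) = 1 (q(x, P) = -4 + 5 = 1)
X(u) = 3 (X(u) = 2 + 1 = 3)
Z = 1030/29 (Z = -74/(-87) + 104/3 = -74*(-1/87) + 104*(⅓) = 74/87 + 104/3 = 1030/29 ≈ 35.517)
J(a, V) = 1030/29
-31967 - J(1/129, 106) = -31967 - 1*1030/29 = -31967 - 1030/29 = -928073/29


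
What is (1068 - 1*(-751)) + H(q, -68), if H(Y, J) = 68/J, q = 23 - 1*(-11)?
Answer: 1818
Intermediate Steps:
q = 34 (q = 23 + 11 = 34)
(1068 - 1*(-751)) + H(q, -68) = (1068 - 1*(-751)) + 68/(-68) = (1068 + 751) + 68*(-1/68) = 1819 - 1 = 1818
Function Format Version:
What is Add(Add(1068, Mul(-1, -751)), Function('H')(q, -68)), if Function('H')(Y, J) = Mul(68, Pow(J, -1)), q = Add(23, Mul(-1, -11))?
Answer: 1818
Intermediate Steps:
q = 34 (q = Add(23, 11) = 34)
Add(Add(1068, Mul(-1, -751)), Function('H')(q, -68)) = Add(Add(1068, Mul(-1, -751)), Mul(68, Pow(-68, -1))) = Add(Add(1068, 751), Mul(68, Rational(-1, 68))) = Add(1819, -1) = 1818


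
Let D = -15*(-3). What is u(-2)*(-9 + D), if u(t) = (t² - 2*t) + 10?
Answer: 648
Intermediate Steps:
D = 45
u(t) = 10 + t² - 2*t
u(-2)*(-9 + D) = (10 + (-2)² - 2*(-2))*(-9 + 45) = (10 + 4 + 4)*36 = 18*36 = 648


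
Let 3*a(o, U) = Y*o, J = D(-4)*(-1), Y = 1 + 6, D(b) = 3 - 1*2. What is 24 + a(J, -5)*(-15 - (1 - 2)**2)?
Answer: 184/3 ≈ 61.333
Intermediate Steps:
D(b) = 1 (D(b) = 3 - 2 = 1)
Y = 7
J = -1 (J = 1*(-1) = -1)
a(o, U) = 7*o/3 (a(o, U) = (7*o)/3 = 7*o/3)
24 + a(J, -5)*(-15 - (1 - 2)**2) = 24 + ((7/3)*(-1))*(-15 - (1 - 2)**2) = 24 - 7*(-15 - 1*(-1)**2)/3 = 24 - 7*(-15 - 1*1)/3 = 24 - 7*(-15 - 1)/3 = 24 - 7/3*(-16) = 24 + 112/3 = 184/3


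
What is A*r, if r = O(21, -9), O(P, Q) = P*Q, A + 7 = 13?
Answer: -1134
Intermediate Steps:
A = 6 (A = -7 + 13 = 6)
r = -189 (r = 21*(-9) = -189)
A*r = 6*(-189) = -1134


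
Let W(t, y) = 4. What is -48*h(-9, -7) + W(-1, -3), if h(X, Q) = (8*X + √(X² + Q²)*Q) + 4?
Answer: 3268 + 336*√130 ≈ 7099.0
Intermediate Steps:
h(X, Q) = 4 + 8*X + Q*√(Q² + X²) (h(X, Q) = (8*X + √(Q² + X²)*Q) + 4 = (8*X + Q*√(Q² + X²)) + 4 = 4 + 8*X + Q*√(Q² + X²))
-48*h(-9, -7) + W(-1, -3) = -48*(4 + 8*(-9) - 7*√((-7)² + (-9)²)) + 4 = -48*(4 - 72 - 7*√(49 + 81)) + 4 = -48*(4 - 72 - 7*√130) + 4 = -48*(-68 - 7*√130) + 4 = (3264 + 336*√130) + 4 = 3268 + 336*√130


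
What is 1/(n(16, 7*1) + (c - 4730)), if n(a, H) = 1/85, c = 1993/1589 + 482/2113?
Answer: -285392345/1349479380198 ≈ -0.00021148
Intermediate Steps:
c = 4977107/3357557 (c = 1993*(1/1589) + 482*(1/2113) = 1993/1589 + 482/2113 = 4977107/3357557 ≈ 1.4824)
n(a, H) = 1/85
1/(n(16, 7*1) + (c - 4730)) = 1/(1/85 + (4977107/3357557 - 4730)) = 1/(1/85 - 15876267503/3357557) = 1/(-1349479380198/285392345) = -285392345/1349479380198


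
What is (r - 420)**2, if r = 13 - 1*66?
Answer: 223729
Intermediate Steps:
r = -53 (r = 13 - 66 = -53)
(r - 420)**2 = (-53 - 420)**2 = (-473)**2 = 223729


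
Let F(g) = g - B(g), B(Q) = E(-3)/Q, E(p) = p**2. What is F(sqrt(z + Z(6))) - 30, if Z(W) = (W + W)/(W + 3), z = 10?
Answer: -30 + 7*sqrt(102)/102 ≈ -29.307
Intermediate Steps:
Z(W) = 2*W/(3 + W) (Z(W) = (2*W)/(3 + W) = 2*W/(3 + W))
B(Q) = 9/Q (B(Q) = (-3)**2/Q = 9/Q)
F(g) = g - 9/g
F(sqrt(z + Z(6))) - 30 = (sqrt(10 + 2*6/(3 + 6)) - 9/sqrt(10 + 2*6/(3 + 6))) - 30 = (sqrt(10 + 2*6/9) - 9/sqrt(10 + 2*6/9)) - 30 = (sqrt(10 + 2*6*(1/9)) - 9/sqrt(10 + 2*6*(1/9))) - 30 = (sqrt(10 + 4/3) - 9/sqrt(10 + 4/3)) - 30 = (sqrt(34/3) - 9*sqrt(102)/34) - 30 = (sqrt(102)/3 - 9*sqrt(102)/34) - 30 = 7*sqrt(102)/102 - 30 = -30 + 7*sqrt(102)/102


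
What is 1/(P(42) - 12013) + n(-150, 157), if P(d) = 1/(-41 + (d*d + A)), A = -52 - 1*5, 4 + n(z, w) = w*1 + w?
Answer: 6204232004/20013657 ≈ 310.00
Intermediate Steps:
n(z, w) = -4 + 2*w (n(z, w) = -4 + (w*1 + w) = -4 + (w + w) = -4 + 2*w)
A = -57 (A = -52 - 5 = -57)
P(d) = 1/(-98 + d**2) (P(d) = 1/(-41 + (d*d - 57)) = 1/(-41 + (d**2 - 57)) = 1/(-41 + (-57 + d**2)) = 1/(-98 + d**2))
1/(P(42) - 12013) + n(-150, 157) = 1/(1/(-98 + 42**2) - 12013) + (-4 + 2*157) = 1/(1/(-98 + 1764) - 12013) + (-4 + 314) = 1/(1/1666 - 12013) + 310 = 1/(-20013657/1666) + 310 = -1666/20013657 + 310 = 6204232004/20013657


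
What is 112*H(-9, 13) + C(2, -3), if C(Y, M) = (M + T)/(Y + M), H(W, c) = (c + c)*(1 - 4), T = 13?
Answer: -8746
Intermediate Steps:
H(W, c) = -6*c (H(W, c) = (2*c)*(-3) = -6*c)
C(Y, M) = (13 + M)/(M + Y) (C(Y, M) = (M + 13)/(Y + M) = (13 + M)/(M + Y))
112*H(-9, 13) + C(2, -3) = 112*(-6*13) + (13 - 3)/(-3 + 2) = 112*(-78) + 10/(-1) = -8736 - 1*10 = -8736 - 10 = -8746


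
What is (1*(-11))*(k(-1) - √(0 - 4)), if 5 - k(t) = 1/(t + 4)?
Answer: -154/3 + 22*I ≈ -51.333 + 22.0*I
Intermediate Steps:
k(t) = 5 - 1/(4 + t) (k(t) = 5 - 1/(t + 4) = 5 - 1/(4 + t))
(1*(-11))*(k(-1) - √(0 - 4)) = (1*(-11))*((19 + 5*(-1))/(4 - 1) - √(0 - 4)) = -11*((19 - 5)/3 - √(-4)) = -11*((⅓)*14 - 2*I) = -11*(14/3 - 2*I) = -154/3 + 22*I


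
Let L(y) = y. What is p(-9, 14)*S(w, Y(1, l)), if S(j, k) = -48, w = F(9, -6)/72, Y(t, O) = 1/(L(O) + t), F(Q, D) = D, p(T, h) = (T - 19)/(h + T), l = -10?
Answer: 1344/5 ≈ 268.80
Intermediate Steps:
p(T, h) = (-19 + T)/(T + h)
Y(t, O) = 1/(O + t)
w = -1/12 (w = -6/72 = -6*1/72 = -1/12 ≈ -0.083333)
p(-9, 14)*S(w, Y(1, l)) = ((-19 - 9)/(-9 + 14))*(-48) = (-28/5)*(-48) = ((1/5)*(-28))*(-48) = -28/5*(-48) = 1344/5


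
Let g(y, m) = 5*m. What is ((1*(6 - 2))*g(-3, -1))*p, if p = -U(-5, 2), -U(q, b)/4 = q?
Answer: 400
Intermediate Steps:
U(q, b) = -4*q
p = -20 (p = -(-4)*(-5) = -1*20 = -20)
((1*(6 - 2))*g(-3, -1))*p = ((1*(6 - 2))*(5*(-1)))*(-20) = ((1*4)*(-5))*(-20) = (4*(-5))*(-20) = -20*(-20) = 400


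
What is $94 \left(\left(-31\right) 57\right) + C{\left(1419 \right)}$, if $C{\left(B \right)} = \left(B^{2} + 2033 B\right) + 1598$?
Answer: $4733888$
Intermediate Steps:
$C{\left(B \right)} = 1598 + B^{2} + 2033 B$
$94 \left(\left(-31\right) 57\right) + C{\left(1419 \right)} = 94 \left(\left(-31\right) 57\right) + \left(1598 + 1419^{2} + 2033 \cdot 1419\right) = 94 \left(-1767\right) + \left(1598 + 2013561 + 2884827\right) = -166098 + 4899986 = 4733888$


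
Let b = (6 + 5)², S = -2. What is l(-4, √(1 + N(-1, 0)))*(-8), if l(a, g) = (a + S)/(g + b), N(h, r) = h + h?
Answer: 2904/7321 - 24*I/7321 ≈ 0.39667 - 0.0032782*I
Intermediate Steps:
N(h, r) = 2*h
b = 121 (b = 11² = 121)
l(a, g) = (-2 + a)/(121 + g) (l(a, g) = (a - 2)/(g + 121) = (-2 + a)/(121 + g))
l(-4, √(1 + N(-1, 0)))*(-8) = ((-2 - 4)/(121 + √(1 + 2*(-1))))*(-8) = (-6/(121 + √(1 - 2)))*(-8) = (-6/(121 + √(-1)))*(-8) = (-6/(121 + I))*(-8) = (((121 - I)/14642)*(-6))*(-8) = -3*(121 - I)/7321*(-8) = 24*(121 - I)/7321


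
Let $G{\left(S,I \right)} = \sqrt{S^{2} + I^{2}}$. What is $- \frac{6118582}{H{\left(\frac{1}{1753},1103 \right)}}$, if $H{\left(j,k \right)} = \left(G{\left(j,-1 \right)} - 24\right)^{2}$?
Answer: $- \frac{8334782499804861829043}{780554733827267569} - \frac{395528497089914568 \sqrt{3073010}}{780554733827267569} \approx -11566.0$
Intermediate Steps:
$G{\left(S,I \right)} = \sqrt{I^{2} + S^{2}}$
$H{\left(j,k \right)} = \left(-24 + \sqrt{1 + j^{2}}\right)^{2}$ ($H{\left(j,k \right)} = \left(\sqrt{\left(-1\right)^{2} + j^{2}} - 24\right)^{2} = \left(\sqrt{1 + j^{2}} - 24\right)^{2} = \left(-24 + \sqrt{1 + j^{2}}\right)^{2}$)
$- \frac{6118582}{H{\left(\frac{1}{1753},1103 \right)}} = - \frac{6118582}{\left(-24 + \sqrt{1 + \left(\frac{1}{1753}\right)^{2}}\right)^{2}} = - \frac{6118582}{\left(-24 + \sqrt{1 + \frac{1}{3073009}}\right)^{2}} = - \frac{6118582}{\left(-24 + \sqrt{\frac{3073010}{3073009}}\right)^{2}} = - \frac{6118582}{\left(-24 + \frac{\sqrt{3073010}}{1753}\right)^{2}}$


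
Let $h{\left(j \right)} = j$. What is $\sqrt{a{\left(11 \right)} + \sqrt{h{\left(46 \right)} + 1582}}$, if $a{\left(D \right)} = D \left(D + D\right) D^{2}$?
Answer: $\sqrt{29282 + 2 \sqrt{407}} \approx 171.24$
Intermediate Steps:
$a{\left(D \right)} = 2 D^{4}$ ($a{\left(D \right)} = D 2 D D^{2} = 2 D^{2} D^{2} = 2 D^{4}$)
$\sqrt{a{\left(11 \right)} + \sqrt{h{\left(46 \right)} + 1582}} = \sqrt{2 \cdot 11^{4} + \sqrt{46 + 1582}} = \sqrt{2 \cdot 14641 + \sqrt{1628}} = \sqrt{29282 + 2 \sqrt{407}}$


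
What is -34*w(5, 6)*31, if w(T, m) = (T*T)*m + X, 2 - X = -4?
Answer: -164424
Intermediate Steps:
X = 6 (X = 2 - 1*(-4) = 2 + 4 = 6)
w(T, m) = 6 + m*T² (w(T, m) = (T*T)*m + 6 = T²*m + 6 = m*T² + 6 = 6 + m*T²)
-34*w(5, 6)*31 = -34*(6 + 6*5²)*31 = -34*(6 + 6*25)*31 = -34*(6 + 150)*31 = -34*156*31 = -5304*31 = -164424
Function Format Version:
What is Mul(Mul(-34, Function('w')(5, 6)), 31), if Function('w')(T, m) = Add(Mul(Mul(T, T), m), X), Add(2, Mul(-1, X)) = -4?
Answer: -164424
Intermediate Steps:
X = 6 (X = Add(2, Mul(-1, -4)) = Add(2, 4) = 6)
Function('w')(T, m) = Add(6, Mul(m, Pow(T, 2))) (Function('w')(T, m) = Add(Mul(Mul(T, T), m), 6) = Add(Mul(Pow(T, 2), m), 6) = Add(Mul(m, Pow(T, 2)), 6) = Add(6, Mul(m, Pow(T, 2))))
Mul(Mul(-34, Function('w')(5, 6)), 31) = Mul(Mul(-34, Add(6, Mul(6, Pow(5, 2)))), 31) = Mul(Mul(-34, Add(6, Mul(6, 25))), 31) = Mul(Mul(-34, Add(6, 150)), 31) = Mul(Mul(-34, 156), 31) = Mul(-5304, 31) = -164424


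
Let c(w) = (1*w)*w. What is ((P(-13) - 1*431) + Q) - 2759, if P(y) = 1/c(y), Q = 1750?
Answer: -243359/169 ≈ -1440.0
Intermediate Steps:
c(w) = w² (c(w) = w*w = w²)
P(y) = y⁻² (P(y) = 1/(y²) = y⁻²)
((P(-13) - 1*431) + Q) - 2759 = (((-13)⁻² - 1*431) + 1750) - 2759 = ((1/169 - 431) + 1750) - 2759 = (-72838/169 + 1750) - 2759 = 222912/169 - 2759 = -243359/169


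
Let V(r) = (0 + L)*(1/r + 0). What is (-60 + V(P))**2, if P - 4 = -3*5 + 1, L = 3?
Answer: 363609/100 ≈ 3636.1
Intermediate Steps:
P = -10 (P = 4 + (-3*5 + 1) = 4 + (-15 + 1) = 4 - 14 = -10)
V(r) = 3/r (V(r) = (0 + 3)*(1/r + 0) = 3/r)
(-60 + V(P))**2 = (-60 + 3/(-10))**2 = (-60 + 3*(-1/10))**2 = (-60 - 3/10)**2 = (-603/10)**2 = 363609/100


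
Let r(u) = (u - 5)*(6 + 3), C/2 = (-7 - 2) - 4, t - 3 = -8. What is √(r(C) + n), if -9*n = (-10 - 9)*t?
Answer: I*√2606/3 ≈ 17.016*I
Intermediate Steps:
t = -5 (t = 3 - 8 = -5)
n = -95/9 (n = -(-10 - 9)*(-5)/9 = -(-19)*(-5)/9 = -⅑*95 = -95/9 ≈ -10.556)
C = -26 (C = 2*((-7 - 2) - 4) = 2*(-9 - 4) = 2*(-13) = -26)
r(u) = -45 + 9*u (r(u) = (-5 + u)*9 = -45 + 9*u)
√(r(C) + n) = √((-45 + 9*(-26)) - 95/9) = √((-45 - 234) - 95/9) = √(-279 - 95/9) = √(-2606/9) = I*√2606/3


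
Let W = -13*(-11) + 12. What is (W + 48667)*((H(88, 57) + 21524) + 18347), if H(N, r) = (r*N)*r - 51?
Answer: 15902887704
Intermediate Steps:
W = 155 (W = 143 + 12 = 155)
H(N, r) = -51 + N*r² (H(N, r) = (N*r)*r - 51 = N*r² - 51 = -51 + N*r²)
(W + 48667)*((H(88, 57) + 21524) + 18347) = (155 + 48667)*(((-51 + 88*57²) + 21524) + 18347) = 48822*(((-51 + 88*3249) + 21524) + 18347) = 48822*(((-51 + 285912) + 21524) + 18347) = 48822*((285861 + 21524) + 18347) = 48822*(307385 + 18347) = 48822*325732 = 15902887704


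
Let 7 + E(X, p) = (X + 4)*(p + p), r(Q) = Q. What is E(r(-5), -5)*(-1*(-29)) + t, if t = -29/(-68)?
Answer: 5945/68 ≈ 87.427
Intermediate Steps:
E(X, p) = -7 + 2*p*(4 + X) (E(X, p) = -7 + (X + 4)*(p + p) = -7 + (4 + X)*(2*p) = -7 + 2*p*(4 + X))
t = 29/68 (t = -29*(-1/68) = 29/68 ≈ 0.42647)
E(r(-5), -5)*(-1*(-29)) + t = (-7 + 8*(-5) + 2*(-5)*(-5))*(-1*(-29)) + 29/68 = (-7 - 40 + 50)*29 + 29/68 = 3*29 + 29/68 = 87 + 29/68 = 5945/68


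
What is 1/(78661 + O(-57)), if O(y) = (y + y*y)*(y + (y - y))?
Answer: -1/103283 ≈ -9.6821e-6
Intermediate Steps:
O(y) = y*(y + y**2) (O(y) = (y + y**2)*(y + 0) = (y + y**2)*y = y*(y + y**2))
1/(78661 + O(-57)) = 1/(78661 + (-57)**2*(1 - 57)) = 1/(78661 + 3249*(-56)) = 1/(78661 - 181944) = 1/(-103283) = -1/103283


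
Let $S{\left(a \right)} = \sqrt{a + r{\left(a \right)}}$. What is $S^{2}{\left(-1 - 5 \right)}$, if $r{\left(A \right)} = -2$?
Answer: $-8$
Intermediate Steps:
$S{\left(a \right)} = \sqrt{-2 + a}$ ($S{\left(a \right)} = \sqrt{a - 2} = \sqrt{-2 + a}$)
$S^{2}{\left(-1 - 5 \right)} = \left(\sqrt{-2 - 6}\right)^{2} = \left(\sqrt{-8}\right)^{2} = \left(2 i \sqrt{2}\right)^{2} = -8$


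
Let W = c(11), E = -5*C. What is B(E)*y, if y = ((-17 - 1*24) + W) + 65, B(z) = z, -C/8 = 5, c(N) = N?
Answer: 7000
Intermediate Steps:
C = -40 (C = -8*5 = -40)
E = 200 (E = -5*(-40) = 200)
W = 11
y = 35 (y = ((-17 - 1*24) + 11) + 65 = ((-17 - 24) + 11) + 65 = (-41 + 11) + 65 = -30 + 65 = 35)
B(E)*y = 200*35 = 7000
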